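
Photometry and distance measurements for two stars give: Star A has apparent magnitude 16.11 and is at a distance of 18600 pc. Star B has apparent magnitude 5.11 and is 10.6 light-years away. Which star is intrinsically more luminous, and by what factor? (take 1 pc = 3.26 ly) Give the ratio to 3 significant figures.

Star A: M = m − 5 log₁₀ d + 5 = 16.11 − 5·4.2695 + 5 = -0.238
Star B: d = 10.6 ly / 3.26 = 3.252 pc
Star B: M = m − 5 log₁₀ d + 5 = 5.11 − 5·0.5121 + 5 = 7.550
ΔM = M_A − M_B = -0.238 − (7.550) = -7.787; smaller M is more luminous → Star A.
L ratio = 10^(0.4 |ΔM|) = 10^3.115 = 1303

Star A is more luminous, by a factor of 1300.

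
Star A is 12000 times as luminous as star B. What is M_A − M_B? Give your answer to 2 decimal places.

Pogson: ΔM = −2.5 log₁₀(ratio) = −2.5 log₁₀(12000) = −2.5 × 4.0792 = -10.198
Star A is brighter, so it has the smaller magnitude: the difference is negative.

M_A − M_B ≈ -10.20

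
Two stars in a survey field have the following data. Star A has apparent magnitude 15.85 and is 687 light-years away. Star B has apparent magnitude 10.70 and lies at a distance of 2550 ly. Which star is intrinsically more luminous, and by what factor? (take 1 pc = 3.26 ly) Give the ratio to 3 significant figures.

Star B is more luminous, by a factor of 1580.

Star A: d = 687 ly / 3.26 = 210.7 pc
Star A: M = m − 5 log₁₀ d + 5 = 15.85 − 5·2.3237 + 5 = 9.231
Star B: d = 2550 ly / 3.26 = 782.2 pc
Star B: M = m − 5 log₁₀ d + 5 = 10.70 − 5·2.8933 + 5 = 1.233
ΔM = M_A − M_B = 9.231 − (1.233) = 7.998; smaller M is more luminous → Star B.
L ratio = 10^(0.4 |ΔM|) = 10^3.199 = 1582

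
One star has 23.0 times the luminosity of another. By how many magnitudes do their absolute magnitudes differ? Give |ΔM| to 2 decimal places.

|ΔM| ≈ 3.40

Pogson: ΔM = −2.5 log₁₀(ratio) = −2.5 log₁₀(23.0) = −2.5 × 1.3617 = -3.404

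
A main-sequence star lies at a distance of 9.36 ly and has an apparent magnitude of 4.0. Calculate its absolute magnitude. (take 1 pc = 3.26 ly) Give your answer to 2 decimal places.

M ≈ 6.71

d = 9.36 ly / 3.26 = 2.871 pc
5 log₁₀(d/10 pc) = 5 log₁₀(2.871) − 5 = -2.710
M = m − 5 log₁₀(d/10) = 4.0 + 2.710 = 6.710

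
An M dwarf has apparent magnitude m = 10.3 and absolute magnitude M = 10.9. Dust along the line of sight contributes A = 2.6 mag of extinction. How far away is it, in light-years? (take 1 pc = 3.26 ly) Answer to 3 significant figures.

d ≈ 7.47 ly

m − M = 5 log₁₀(d/10 pc) + A  ⇒  10.3 − (10.9) − 2.6 = 5 log₁₀(d/10)
-3.200 = 5 log₁₀(d/10)
log₁₀ d = (m − M − A)/5 + 1 = 0.3600
d = 10^0.3600 = 2.291 pc
= 7.468 ly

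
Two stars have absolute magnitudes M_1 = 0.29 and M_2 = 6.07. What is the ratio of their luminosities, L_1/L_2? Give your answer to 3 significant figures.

L_1/L_2 ≈ 205

ΔM = M_1 − M_2 = -5.78
L_1/L_2 = 10^(−0.4 ΔM) = 10^2.312 = 205.1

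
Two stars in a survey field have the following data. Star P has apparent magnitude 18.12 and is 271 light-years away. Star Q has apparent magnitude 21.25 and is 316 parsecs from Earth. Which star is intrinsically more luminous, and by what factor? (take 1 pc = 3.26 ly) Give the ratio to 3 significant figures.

Star P is more luminous, by a factor of 1.24.

Star P: d = 271 ly / 3.26 = 83.13 pc
Star P: M = m − 5 log₁₀ d + 5 = 18.12 − 5·1.9198 + 5 = 13.521
Star Q: M = m − 5 log₁₀ d + 5 = 21.25 − 5·2.4997 + 5 = 13.752
ΔM = M_P − M_Q = 13.521 − (13.752) = -0.230; smaller M is more luminous → Star P.
L ratio = 10^(0.4 |ΔM|) = 10^0.092 = 1.236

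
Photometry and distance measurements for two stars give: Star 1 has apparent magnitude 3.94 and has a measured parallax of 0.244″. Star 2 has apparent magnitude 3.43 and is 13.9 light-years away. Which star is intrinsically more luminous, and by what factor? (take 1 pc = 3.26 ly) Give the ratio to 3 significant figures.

Star 2 is more luminous, by a factor of 1.73.

Star 1: d = 1/p = 1/0.244″ = 4.098 pc
Star 1: M = m − 5 log₁₀ d + 5 = 3.94 − 5·0.6126 + 5 = 5.877
Star 2: d = 13.9 ly / 3.26 = 4.264 pc
Star 2: M = m − 5 log₁₀ d + 5 = 3.43 − 5·0.6298 + 5 = 5.281
ΔM = M_1 − M_2 = 5.877 − (5.281) = 0.596; smaller M is more luminous → Star 2.
L ratio = 10^(0.4 |ΔM|) = 10^0.238 = 1.731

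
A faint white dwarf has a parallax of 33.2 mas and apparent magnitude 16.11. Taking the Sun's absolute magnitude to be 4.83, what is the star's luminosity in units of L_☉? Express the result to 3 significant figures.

d = 1/p = 1000/33.2 mas = 30.12 pc
M = m − 5 log₁₀ d + 5 = 16.11 − 5·1.4789 + 5 = 13.716
M − M_☉ = 13.716 − 4.83 = 8.886
L/L_☉ = 10^(−0.4 × 8.886) = 2.791×10^-4

L/L_☉ ≈ 2.79×10^-4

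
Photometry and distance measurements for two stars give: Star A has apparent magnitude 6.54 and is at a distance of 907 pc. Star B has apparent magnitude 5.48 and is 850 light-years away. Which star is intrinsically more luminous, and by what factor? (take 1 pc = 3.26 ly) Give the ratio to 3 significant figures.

Star A is more luminous, by a factor of 4.56.

Star A: M = m − 5 log₁₀ d + 5 = 6.54 − 5·2.9576 + 5 = -3.248
Star B: d = 850 ly / 3.26 = 260.7 pc
Star B: M = m − 5 log₁₀ d + 5 = 5.48 − 5·2.4162 + 5 = -1.601
ΔM = M_A − M_B = -3.248 − (-1.601) = -1.647; smaller M is more luminous → Star A.
L ratio = 10^(0.4 |ΔM|) = 10^0.659 = 4.558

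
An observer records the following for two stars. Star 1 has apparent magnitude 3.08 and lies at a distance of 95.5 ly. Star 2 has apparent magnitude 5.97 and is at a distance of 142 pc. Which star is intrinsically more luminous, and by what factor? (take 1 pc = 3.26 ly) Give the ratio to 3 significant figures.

Star 2 is more luminous, by a factor of 1.64.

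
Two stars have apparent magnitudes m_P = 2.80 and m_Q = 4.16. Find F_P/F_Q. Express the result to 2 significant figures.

F_P/F_Q ≈ 3.5

Δm = 2.80 − (4.16) = -1.36
Flux ratio = 10^(−0.4 Δm) = 10^(−0.4 × -1.36) = 10^0.544 = 3.499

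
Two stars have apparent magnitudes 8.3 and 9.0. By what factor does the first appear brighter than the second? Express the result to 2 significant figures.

1.9

Magnitude difference = -0.7
Flux ratio = 10^(−0.4 Δm) = 10^(−0.4 × -0.7) = 10^0.280 = 1.905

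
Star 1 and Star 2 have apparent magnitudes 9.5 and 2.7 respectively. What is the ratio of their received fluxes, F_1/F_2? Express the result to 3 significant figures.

F_1/F_2 ≈ 1.91×10^-3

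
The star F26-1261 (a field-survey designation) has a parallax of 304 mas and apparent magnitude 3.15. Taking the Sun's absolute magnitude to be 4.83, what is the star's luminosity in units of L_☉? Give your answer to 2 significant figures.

L/L_☉ ≈ 0.51

d = 1/p = 1000/304 mas = 3.289 pc
M = m − 5 log₁₀ d + 5 = 3.15 − 5·0.5171 + 5 = 5.564
M − M_☉ = 5.564 − 4.83 = 0.734
L/L_☉ = 10^(−0.4 × 0.734) = 0.5085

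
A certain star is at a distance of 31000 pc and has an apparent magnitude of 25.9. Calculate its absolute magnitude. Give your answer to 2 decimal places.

M ≈ 8.44

5 log₁₀(d/10 pc) = 5 log₁₀(31000) − 5 = 17.457
M = m − 5 log₁₀(d/10) = 25.9 − 17.457 = 8.443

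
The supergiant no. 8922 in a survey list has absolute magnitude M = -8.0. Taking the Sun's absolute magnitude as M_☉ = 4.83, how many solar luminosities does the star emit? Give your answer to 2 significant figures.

M − M_☉ = -8.0 − 4.83 = -12.830
L/L_☉ = 10^(−0.4 (M − M_☉)) = 10^5.132 = 135500

L/L_☉ ≈ 140000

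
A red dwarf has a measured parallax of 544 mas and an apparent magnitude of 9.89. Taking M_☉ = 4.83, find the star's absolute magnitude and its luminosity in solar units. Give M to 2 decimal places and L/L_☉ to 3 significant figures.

M ≈ 13.57; L/L_☉ ≈ 3.20×10^-4

d = 1/p = 1000/544 mas = 1.838 pc
M = m − 5 log₁₀ d + 5 = 9.89 − 5·0.2644 + 5 = 13.568
M − M_☉ = 13.568 − 4.83 = 8.738
L/L_☉ = 10^(−0.4 × 8.738) = 3.197×10^-4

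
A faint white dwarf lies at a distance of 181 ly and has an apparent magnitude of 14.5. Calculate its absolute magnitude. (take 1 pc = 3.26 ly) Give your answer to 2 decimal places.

M ≈ 10.78

d = 181 ly / 3.26 = 55.52 pc
5 log₁₀(d/10 pc) = 5 log₁₀(55.52) − 5 = 3.722
M = m − 5 log₁₀(d/10) = 14.5 − 3.722 = 10.778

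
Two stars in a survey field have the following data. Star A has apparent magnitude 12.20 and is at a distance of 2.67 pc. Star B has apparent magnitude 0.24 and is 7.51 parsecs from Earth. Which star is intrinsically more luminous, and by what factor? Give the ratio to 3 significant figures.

Star B is more luminous, by a factor of 481000.

Star A: M = m − 5 log₁₀ d + 5 = 12.20 − 5·0.4265 + 5 = 15.067
Star B: M = m − 5 log₁₀ d + 5 = 0.24 − 5·0.8756 + 5 = 0.862
ΔM = M_A − M_B = 15.067 − (0.862) = 14.206; smaller M is more luminous → Star B.
L ratio = 10^(0.4 |ΔM|) = 10^5.682 = 481100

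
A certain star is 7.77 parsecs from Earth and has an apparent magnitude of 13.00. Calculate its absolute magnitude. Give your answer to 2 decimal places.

5 log₁₀(d/10 pc) = 5 log₁₀(7.770) − 5 = -0.548
M = m − 5 log₁₀(d/10) = 13.00 + 0.548 = 13.548

M ≈ 13.55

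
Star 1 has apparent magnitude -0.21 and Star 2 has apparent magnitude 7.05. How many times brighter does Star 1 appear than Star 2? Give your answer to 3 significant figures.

Δm = -0.21 − (7.05) = -7.26
Flux ratio = 10^(−0.4 Δm) = 10^(−0.4 × -7.26) = 10^2.904 = 801.7

802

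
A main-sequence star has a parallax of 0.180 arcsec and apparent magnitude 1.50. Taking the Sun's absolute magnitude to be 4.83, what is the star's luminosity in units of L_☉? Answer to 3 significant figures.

L/L_☉ ≈ 6.63

d = 1/p = 1/0.180″ = 5.556 pc
M = m − 5 log₁₀ d + 5 = 1.50 − 5·0.7447 + 5 = 2.776
M − M_☉ = 2.776 − 4.83 = -2.054
L/L_☉ = 10^(−0.4 × -2.054) = 6.629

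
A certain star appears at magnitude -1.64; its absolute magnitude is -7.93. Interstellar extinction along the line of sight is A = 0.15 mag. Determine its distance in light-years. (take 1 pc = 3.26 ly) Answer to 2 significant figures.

m − M = 5 log₁₀(d/10 pc) + A  ⇒  -1.64 − (-7.93) − 0.15 = 5 log₁₀(d/10)
6.140 = 5 log₁₀(d/10)
log₁₀ d = (m − M − A)/5 + 1 = 2.2280
d = 10^2.2280 = 169.0 pc
= 551.1 ly

d ≈ 550 ly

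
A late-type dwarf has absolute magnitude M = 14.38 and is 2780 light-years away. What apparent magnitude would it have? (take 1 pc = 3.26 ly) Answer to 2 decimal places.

m ≈ 24.03

d = 2780 ly / 3.26 = 852.8 pc
m = M + 5 log₁₀ d − 5 = 14.38 + 5·2.9308 − 5 = 24.034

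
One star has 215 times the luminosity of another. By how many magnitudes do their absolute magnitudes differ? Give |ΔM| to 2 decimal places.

Pogson: ΔM = −2.5 log₁₀(ratio) = −2.5 log₁₀(215) = −2.5 × 2.3324 = -5.831

|ΔM| ≈ 5.83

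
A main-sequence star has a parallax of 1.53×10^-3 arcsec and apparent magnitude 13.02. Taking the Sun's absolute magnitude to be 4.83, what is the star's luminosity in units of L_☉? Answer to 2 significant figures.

d = 1/p = 1/1.53×10^-3″ = 653.6 pc
M = m − 5 log₁₀ d + 5 = 13.02 − 5·2.8153 + 5 = 3.943
M − M_☉ = 3.943 − 4.83 = -0.887
L/L_☉ = 10^(−0.4 × -0.887) = 2.263

L/L_☉ ≈ 2.3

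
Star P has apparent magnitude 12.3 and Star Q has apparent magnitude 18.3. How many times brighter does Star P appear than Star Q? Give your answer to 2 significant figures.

250

Δm = 12.3 − (18.3) = -6.0
Flux ratio = 10^(−0.4 Δm) = 10^(−0.4 × -6.0) = 10^2.400 = 251.2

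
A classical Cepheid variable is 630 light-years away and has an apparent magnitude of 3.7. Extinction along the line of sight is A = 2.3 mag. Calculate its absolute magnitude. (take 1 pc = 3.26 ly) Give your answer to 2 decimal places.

d = 630 ly / 3.26 = 193.3 pc
5 log₁₀(d/10 pc) = 5 log₁₀(193.3) − 5 = 6.431
M = m − 5 log₁₀(d/10) − A = 3.7 − 6.431 − 2.3 = -5.031

M ≈ -5.03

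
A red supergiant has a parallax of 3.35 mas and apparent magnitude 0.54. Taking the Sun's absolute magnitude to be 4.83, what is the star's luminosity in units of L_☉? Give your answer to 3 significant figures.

L/L_☉ ≈ 46300

d = 1/p = 1000/3.35 mas = 298.5 pc
M = m − 5 log₁₀ d + 5 = 0.54 − 5·2.4750 + 5 = -6.835
M − M_☉ = -6.835 − 4.83 = -11.665
L/L_☉ = 10^(−0.4 × -11.665) = 46340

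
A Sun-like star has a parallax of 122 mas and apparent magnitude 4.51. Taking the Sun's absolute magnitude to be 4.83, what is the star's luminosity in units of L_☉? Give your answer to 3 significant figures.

d = 1/p = 1000/122 mas = 8.197 pc
M = m − 5 log₁₀ d + 5 = 4.51 − 5·0.9136 + 5 = 4.942
M − M_☉ = 4.942 − 4.83 = 0.112
L/L_☉ = 10^(−0.4 × 0.112) = 0.9022

L/L_☉ ≈ 0.902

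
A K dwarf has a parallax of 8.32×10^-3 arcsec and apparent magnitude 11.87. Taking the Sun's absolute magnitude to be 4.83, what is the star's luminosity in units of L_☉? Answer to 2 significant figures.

d = 1/p = 1/8.32×10^-3″ = 120.2 pc
M = m − 5 log₁₀ d + 5 = 11.87 − 5·2.0799 + 5 = 6.471
M − M_☉ = 6.471 − 4.83 = 1.641
L/L_☉ = 10^(−0.4 × 1.641) = 0.2207

L/L_☉ ≈ 0.22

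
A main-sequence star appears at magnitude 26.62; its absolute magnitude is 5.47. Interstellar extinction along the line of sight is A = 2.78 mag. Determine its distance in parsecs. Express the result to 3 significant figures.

d ≈ 47200 pc

m − M = 5 log₁₀(d/10 pc) + A  ⇒  26.62 − (5.47) − 2.78 = 5 log₁₀(d/10)
18.370 = 5 log₁₀(d/10)
log₁₀ d = (m − M − A)/5 + 1 = 4.6740
d = 10^4.6740 = 47210 pc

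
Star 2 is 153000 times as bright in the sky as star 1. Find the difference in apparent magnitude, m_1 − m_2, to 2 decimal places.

m_1 − m_2 ≈ 12.96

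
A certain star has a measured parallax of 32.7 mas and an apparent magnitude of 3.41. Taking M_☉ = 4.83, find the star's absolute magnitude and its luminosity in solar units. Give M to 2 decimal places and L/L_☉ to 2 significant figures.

M ≈ 0.98; L/L_☉ ≈ 35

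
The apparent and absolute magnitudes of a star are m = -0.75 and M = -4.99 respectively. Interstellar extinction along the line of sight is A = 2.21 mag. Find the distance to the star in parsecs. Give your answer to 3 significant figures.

d ≈ 25.5 pc

m − M = 5 log₁₀(d/10 pc) + A  ⇒  -0.75 − (-4.99) − 2.21 = 5 log₁₀(d/10)
2.030 = 5 log₁₀(d/10)
log₁₀ d = (m − M − A)/5 + 1 = 1.4060
d = 10^1.4060 = 25.47 pc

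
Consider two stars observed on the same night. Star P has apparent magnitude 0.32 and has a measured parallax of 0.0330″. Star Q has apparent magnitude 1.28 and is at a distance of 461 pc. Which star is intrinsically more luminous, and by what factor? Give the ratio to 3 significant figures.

Star P: d = 1/p = 1/0.0330″ = 30.30 pc
Star P: M = m − 5 log₁₀ d + 5 = 0.32 − 5·1.4815 + 5 = -2.087
Star Q: M = m − 5 log₁₀ d + 5 = 1.28 − 5·2.6637 + 5 = -7.039
ΔM = M_P − M_Q = -2.087 − (-7.039) = 4.951; smaller M is more luminous → Star Q.
L ratio = 10^(0.4 |ΔM|) = 10^1.980 = 95.59

Star Q is more luminous, by a factor of 95.6.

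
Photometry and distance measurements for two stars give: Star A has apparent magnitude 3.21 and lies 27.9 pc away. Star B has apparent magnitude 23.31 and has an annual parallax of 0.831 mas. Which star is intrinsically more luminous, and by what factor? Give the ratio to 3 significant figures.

Star A: M = m − 5 log₁₀ d + 5 = 3.21 − 5·1.4456 + 5 = 0.982
Star B: p = 0.831 mas = 8.31×10^-4″ → d = 1/p = 1203 pc
Star B: M = m − 5 log₁₀ d + 5 = 23.31 − 5·3.0804 + 5 = 12.908
ΔM = M_A − M_B = 0.982 − (12.908) = -11.926; smaller M is more luminous → Star A.
L ratio = 10^(0.4 |ΔM|) = 10^4.770 = 58940

Star A is more luminous, by a factor of 58900.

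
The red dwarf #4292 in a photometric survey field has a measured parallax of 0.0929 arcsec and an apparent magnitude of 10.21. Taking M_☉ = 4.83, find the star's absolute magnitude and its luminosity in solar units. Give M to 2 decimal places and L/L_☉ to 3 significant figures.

M ≈ 10.05; L/L_☉ ≈ 8.17×10^-3

d = 1/p = 1/0.0929″ = 10.76 pc
M = m − 5 log₁₀ d + 5 = 10.21 − 5·1.0320 + 5 = 10.050
M − M_☉ = 10.050 − 4.83 = 5.220
L/L_☉ = 10^(−0.4 × 5.220) = 8.165×10^-3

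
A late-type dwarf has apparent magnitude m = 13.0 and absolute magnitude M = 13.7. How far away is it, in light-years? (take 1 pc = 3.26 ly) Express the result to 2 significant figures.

Distance modulus: m − M = 13.0 − (13.7) = -0.700
m − M = 5 log₁₀ d − 5
log₁₀ d = (m − M)/5 + 1 = 0.8600
d = 10^0.8600 = 7.244 pc
= 23.62 ly

d ≈ 24 ly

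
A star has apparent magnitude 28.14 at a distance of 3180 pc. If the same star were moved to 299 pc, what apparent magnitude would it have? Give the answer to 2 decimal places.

m ≈ 23.01

Flux ∝ 1/d², so Δm = 5 log₁₀(d₂/d₁) = 5 log₁₀(299/3180) = -5.134
m₂ = m₁ + Δm = 28.14 + (-5.134) = 23.006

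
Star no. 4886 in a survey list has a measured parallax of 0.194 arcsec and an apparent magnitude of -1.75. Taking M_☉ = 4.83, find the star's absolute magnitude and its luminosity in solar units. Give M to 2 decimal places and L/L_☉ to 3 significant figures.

M ≈ -0.31; L/L_☉ ≈ 114

d = 1/p = 1/0.194″ = 5.155 pc
M = m − 5 log₁₀ d + 5 = -1.75 − 5·0.7122 + 5 = -0.311
M − M_☉ = -0.311 − 4.83 = -5.141
L/L_☉ = 10^(−0.4 × -5.141) = 113.9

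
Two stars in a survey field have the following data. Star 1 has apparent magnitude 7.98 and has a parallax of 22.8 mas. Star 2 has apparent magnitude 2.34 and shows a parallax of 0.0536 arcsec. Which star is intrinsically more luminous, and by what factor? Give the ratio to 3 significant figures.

Star 2 is more luminous, by a factor of 32.6.

Star 1: p = 22.8 mas = 0.0228″ → d = 1/p = 43.86 pc
Star 1: M = m − 5 log₁₀ d + 5 = 7.98 − 5·1.6421 + 5 = 4.770
Star 2: d = 1/p = 1/0.0536″ = 18.66 pc
Star 2: M = m − 5 log₁₀ d + 5 = 2.34 − 5·1.2708 + 5 = 0.986
ΔM = M_1 − M_2 = 4.770 − (0.986) = 3.784; smaller M is more luminous → Star 2.
L ratio = 10^(0.4 |ΔM|) = 10^1.514 = 32.62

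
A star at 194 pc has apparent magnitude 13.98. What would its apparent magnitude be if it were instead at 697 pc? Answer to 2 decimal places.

Flux ∝ 1/d², so Δm = 5 log₁₀(d₂/d₁) = 5 log₁₀(697/194) = 2.777
m₂ = m₁ + Δm = 13.98 + (2.777) = 16.757

m ≈ 16.76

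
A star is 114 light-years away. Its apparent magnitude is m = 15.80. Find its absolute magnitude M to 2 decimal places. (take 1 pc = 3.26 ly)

M ≈ 13.08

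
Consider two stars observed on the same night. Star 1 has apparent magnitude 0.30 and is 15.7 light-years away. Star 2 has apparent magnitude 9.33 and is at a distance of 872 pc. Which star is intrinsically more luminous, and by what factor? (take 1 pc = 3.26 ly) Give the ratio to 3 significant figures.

Star 1: d = 15.7 ly / 3.26 = 4.816 pc
Star 1: M = m − 5 log₁₀ d + 5 = 0.30 − 5·0.6827 + 5 = 1.887
Star 2: M = m − 5 log₁₀ d + 5 = 9.33 − 5·2.9405 + 5 = -0.373
ΔM = M_1 − M_2 = 1.887 − (-0.373) = 2.259; smaller M is more luminous → Star 2.
L ratio = 10^(0.4 |ΔM|) = 10^0.904 = 8.011

Star 2 is more luminous, by a factor of 8.01.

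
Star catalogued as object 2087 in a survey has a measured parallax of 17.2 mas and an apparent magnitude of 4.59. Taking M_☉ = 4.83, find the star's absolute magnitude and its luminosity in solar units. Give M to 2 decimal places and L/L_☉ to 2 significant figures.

d = 1/p = 1000/17.2 mas = 58.14 pc
M = m − 5 log₁₀ d + 5 = 4.59 − 5·1.7645 + 5 = 0.768
M − M_☉ = 0.768 − 4.83 = -4.062
L/L_☉ = 10^(−0.4 × -4.062) = 42.16

M ≈ 0.77; L/L_☉ ≈ 42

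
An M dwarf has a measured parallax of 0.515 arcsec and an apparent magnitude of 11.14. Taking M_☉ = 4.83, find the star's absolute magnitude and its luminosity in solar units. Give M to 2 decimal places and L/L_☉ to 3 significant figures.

M ≈ 14.70; L/L_☉ ≈ 1.13×10^-4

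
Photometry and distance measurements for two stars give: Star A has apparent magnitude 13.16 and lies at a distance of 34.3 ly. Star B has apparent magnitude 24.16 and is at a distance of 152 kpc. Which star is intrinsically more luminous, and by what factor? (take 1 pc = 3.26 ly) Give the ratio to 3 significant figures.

Star A: d = 34.3 ly / 3.26 = 10.52 pc
Star A: M = m − 5 log₁₀ d + 5 = 13.16 − 5·1.0221 + 5 = 13.050
Star B: d = 152 kpc = 152000 pc
Star B: M = m − 5 log₁₀ d + 5 = 24.16 − 5·5.1818 + 5 = 3.251
ΔM = M_A − M_B = 13.050 − (3.251) = 9.799; smaller M is more luminous → Star B.
L ratio = 10^(0.4 |ΔM|) = 10^3.920 = 8309

Star B is more luminous, by a factor of 8310.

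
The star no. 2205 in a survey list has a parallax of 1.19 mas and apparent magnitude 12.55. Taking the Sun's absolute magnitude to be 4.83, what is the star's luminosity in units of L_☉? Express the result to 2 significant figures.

d = 1/p = 1000/1.19 mas = 840.3 pc
M = m − 5 log₁₀ d + 5 = 12.55 − 5·2.9245 + 5 = 2.928
M − M_☉ = 2.928 − 4.83 = -1.902
L/L_☉ = 10^(−0.4 × -1.902) = 5.766

L/L_☉ ≈ 5.8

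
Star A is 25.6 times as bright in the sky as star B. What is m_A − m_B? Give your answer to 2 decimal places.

m_A − m_B ≈ -3.52

Pogson: Δm = −2.5 log₁₀(ratio) = −2.5 log₁₀(25.6) = −2.5 × 1.4082 = -3.521
Star A is brighter, so it has the smaller magnitude: the difference is negative.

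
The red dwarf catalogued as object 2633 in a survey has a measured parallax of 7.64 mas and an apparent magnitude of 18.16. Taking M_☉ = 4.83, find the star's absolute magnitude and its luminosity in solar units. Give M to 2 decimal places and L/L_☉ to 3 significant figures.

M ≈ 12.58; L/L_☉ ≈ 7.98×10^-4

d = 1/p = 1000/7.64 mas = 130.9 pc
M = m − 5 log₁₀ d + 5 = 18.16 − 5·2.1169 + 5 = 12.575
M − M_☉ = 12.575 − 4.83 = 7.745
L/L_☉ = 10^(−0.4 × 7.745) = 7.977×10^-4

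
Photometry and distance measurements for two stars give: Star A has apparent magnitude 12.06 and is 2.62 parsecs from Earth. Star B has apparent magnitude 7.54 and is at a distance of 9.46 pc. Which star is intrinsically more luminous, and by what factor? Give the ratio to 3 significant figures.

Star A: M = m − 5 log₁₀ d + 5 = 12.06 − 5·0.4183 + 5 = 14.968
Star B: M = m − 5 log₁₀ d + 5 = 7.54 − 5·0.9759 + 5 = 7.661
ΔM = M_A − M_B = 14.968 − (7.661) = 7.308; smaller M is more luminous → Star B.
L ratio = 10^(0.4 |ΔM|) = 10^2.923 = 837.9

Star B is more luminous, by a factor of 838.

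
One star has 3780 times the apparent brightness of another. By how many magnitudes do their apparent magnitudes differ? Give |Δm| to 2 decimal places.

|Δm| ≈ 8.94

Pogson: Δm = −2.5 log₁₀(ratio) = −2.5 log₁₀(3780) = −2.5 × 3.5775 = -8.944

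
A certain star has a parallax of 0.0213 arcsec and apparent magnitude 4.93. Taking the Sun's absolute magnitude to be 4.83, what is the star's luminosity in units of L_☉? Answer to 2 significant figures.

L/L_☉ ≈ 20

d = 1/p = 1/0.0213″ = 46.95 pc
M = m − 5 log₁₀ d + 5 = 4.93 − 5·1.6716 + 5 = 1.572
M − M_☉ = 1.572 − 4.83 = -3.258
L/L_☉ = 10^(−0.4 × -3.258) = 20.10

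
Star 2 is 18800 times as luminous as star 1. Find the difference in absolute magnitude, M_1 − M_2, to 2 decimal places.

M_1 − M_2 ≈ 10.69

Pogson: ΔM = −2.5 log₁₀(ratio) = −2.5 log₁₀(18800) = −2.5 × 4.2742 = -10.685
Star 2 is brighter so has the smaller magnitude: M_1 − M_2 is positive.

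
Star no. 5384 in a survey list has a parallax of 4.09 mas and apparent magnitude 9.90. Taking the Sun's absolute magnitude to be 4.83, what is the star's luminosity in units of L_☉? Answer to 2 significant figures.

d = 1/p = 1000/4.09 mas = 244.5 pc
M = m − 5 log₁₀ d + 5 = 9.90 − 5·2.3883 + 5 = 2.959
M − M_☉ = 2.959 − 4.83 = -1.871
L/L_☉ = 10^(−0.4 × -1.871) = 5.605

L/L_☉ ≈ 5.6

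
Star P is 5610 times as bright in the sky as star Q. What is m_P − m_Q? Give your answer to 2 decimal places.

m_P − m_Q ≈ -9.37

Pogson: Δm = −2.5 log₁₀(ratio) = −2.5 log₁₀(5610) = −2.5 × 3.7490 = -9.372
Star P is brighter, so it has the smaller magnitude: the difference is negative.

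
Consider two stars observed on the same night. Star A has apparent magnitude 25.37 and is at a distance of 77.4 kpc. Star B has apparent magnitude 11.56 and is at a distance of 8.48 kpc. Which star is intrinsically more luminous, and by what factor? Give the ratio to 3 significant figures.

Star A: d = 77.4 kpc = 77400 pc
Star A: M = m − 5 log₁₀ d + 5 = 25.37 − 5·4.8887 + 5 = 5.926
Star B: d = 8.48 kpc = 8480 pc
Star B: M = m − 5 log₁₀ d + 5 = 11.56 − 5·3.9284 + 5 = -3.082
ΔM = M_A − M_B = 5.926 − (-3.082) = 9.008; smaller M is more luminous → Star B.
L ratio = 10^(0.4 |ΔM|) = 10^3.603 = 4012

Star B is more luminous, by a factor of 4010.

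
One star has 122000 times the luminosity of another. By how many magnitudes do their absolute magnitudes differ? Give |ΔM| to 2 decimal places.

|ΔM| ≈ 12.72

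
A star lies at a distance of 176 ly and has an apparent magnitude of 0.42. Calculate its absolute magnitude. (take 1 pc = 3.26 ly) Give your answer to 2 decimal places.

d = 176 ly / 3.26 = 53.99 pc
5 log₁₀(d/10 pc) = 5 log₁₀(53.99) − 5 = 3.661
M = m − 5 log₁₀(d/10) = 0.42 − 3.661 = -3.241

M ≈ -3.24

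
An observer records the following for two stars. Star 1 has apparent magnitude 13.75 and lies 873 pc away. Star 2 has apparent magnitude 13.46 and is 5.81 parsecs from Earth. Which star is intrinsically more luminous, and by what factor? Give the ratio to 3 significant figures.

Star 1 is more luminous, by a factor of 17300.

Star 1: M = m − 5 log₁₀ d + 5 = 13.75 − 5·2.9410 + 5 = 4.045
Star 2: M = m − 5 log₁₀ d + 5 = 13.46 − 5·0.7642 + 5 = 14.639
ΔM = M_1 − M_2 = 4.045 − (14.639) = -10.594; smaller M is more luminous → Star 1.
L ratio = 10^(0.4 |ΔM|) = 10^4.238 = 17290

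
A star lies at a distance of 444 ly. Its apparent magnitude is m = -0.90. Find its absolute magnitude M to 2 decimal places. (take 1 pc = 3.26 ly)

d = 444 ly / 3.26 = 136.2 pc
5 log₁₀(d/10 pc) = 5 log₁₀(136.2) − 5 = 5.671
M = m − 5 log₁₀(d/10) = -0.90 − 5.671 = -6.571

M ≈ -6.57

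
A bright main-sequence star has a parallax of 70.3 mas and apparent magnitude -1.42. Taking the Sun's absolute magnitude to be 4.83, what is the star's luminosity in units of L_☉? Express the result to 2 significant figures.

d = 1/p = 1000/70.3 mas = 14.22 pc
M = m − 5 log₁₀ d + 5 = -1.42 − 5·1.1530 + 5 = -2.185
M − M_☉ = -2.185 − 4.83 = -7.015
L/L_☉ = 10^(−0.4 × -7.015) = 639.9

L/L_☉ ≈ 640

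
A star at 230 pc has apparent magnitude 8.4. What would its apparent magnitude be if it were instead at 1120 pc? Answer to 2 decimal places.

m ≈ 11.84

Flux ∝ 1/d², so Δm = 5 log₁₀(d₂/d₁) = 5 log₁₀(1120/230) = 3.437
m₂ = m₁ + Δm = 8.4 + (3.437) = 11.837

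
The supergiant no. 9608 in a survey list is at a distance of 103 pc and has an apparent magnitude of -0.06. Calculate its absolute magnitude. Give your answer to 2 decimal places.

M ≈ -5.12

5 log₁₀(d/10 pc) = 5 log₁₀(103.0) − 5 = 5.064
M = m − 5 log₁₀(d/10) = -0.06 − 5.064 = -5.124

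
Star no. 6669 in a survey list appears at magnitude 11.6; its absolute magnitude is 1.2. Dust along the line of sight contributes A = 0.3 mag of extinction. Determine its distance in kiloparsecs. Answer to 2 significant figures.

m − M = 5 log₁₀(d/10 pc) + A  ⇒  11.6 − (1.2) − 0.3 = 5 log₁₀(d/10)
10.100 = 5 log₁₀(d/10)
log₁₀ d = (m − M − A)/5 + 1 = 3.0200
d = 10^3.0200 = 1047 pc
= 1.047 kpc

d ≈ 1.0 kpc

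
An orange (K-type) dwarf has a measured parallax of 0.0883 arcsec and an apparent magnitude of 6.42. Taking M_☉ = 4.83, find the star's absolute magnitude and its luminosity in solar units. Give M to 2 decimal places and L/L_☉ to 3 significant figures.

d = 1/p = 1/0.0883″ = 11.33 pc
M = m − 5 log₁₀ d + 5 = 6.42 − 5·1.0540 + 5 = 6.150
M − M_☉ = 6.150 − 4.83 = 1.320
L/L_☉ = 10^(−0.4 × 1.320) = 0.2965

M ≈ 6.15; L/L_☉ ≈ 0.297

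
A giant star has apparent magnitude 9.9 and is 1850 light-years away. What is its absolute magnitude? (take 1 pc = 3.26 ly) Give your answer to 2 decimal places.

d = 1850 ly / 3.26 = 567.5 pc
5 log₁₀(d/10 pc) = 5 log₁₀(567.5) − 5 = 8.770
M = m − 5 log₁₀(d/10) = 9.9 − 8.770 = 1.130

M ≈ 1.13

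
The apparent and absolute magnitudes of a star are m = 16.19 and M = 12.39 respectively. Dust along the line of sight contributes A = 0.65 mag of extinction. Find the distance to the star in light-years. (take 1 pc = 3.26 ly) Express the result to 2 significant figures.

d ≈ 140 ly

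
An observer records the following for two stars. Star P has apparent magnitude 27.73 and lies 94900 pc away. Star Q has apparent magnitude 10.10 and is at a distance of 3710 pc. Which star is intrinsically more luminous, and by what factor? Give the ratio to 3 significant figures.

Star P: M = m − 5 log₁₀ d + 5 = 27.73 − 5·4.9773 + 5 = 7.844
Star Q: M = m − 5 log₁₀ d + 5 = 10.10 − 5·3.5694 + 5 = -2.747
ΔM = M_P − M_Q = 7.844 − (-2.747) = 10.591; smaller M is more luminous → Star Q.
L ratio = 10^(0.4 |ΔM|) = 10^4.236 = 17230

Star Q is more luminous, by a factor of 17200.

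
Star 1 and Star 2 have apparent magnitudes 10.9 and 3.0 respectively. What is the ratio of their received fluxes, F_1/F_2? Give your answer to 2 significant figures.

F_1/F_2 ≈ 6.9×10^-4

Magnitude difference = 7.9
Flux ratio = 10^(−0.4 Δm) = 10^(−0.4 × 7.9) = 10^-3.160 = 6.918×10^-4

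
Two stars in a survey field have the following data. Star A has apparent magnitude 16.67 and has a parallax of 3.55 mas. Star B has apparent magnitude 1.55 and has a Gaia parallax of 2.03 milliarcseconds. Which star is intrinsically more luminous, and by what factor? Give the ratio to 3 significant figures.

Star A: p = 3.55 mas = 3.55×10^-3″ → d = 1/p = 281.7 pc
Star A: M = m − 5 log₁₀ d + 5 = 16.67 − 5·2.4498 + 5 = 9.421
Star B: p = 2.03 mas = 2.03×10^-3″ → d = 1/p = 492.6 pc
Star B: M = m − 5 log₁₀ d + 5 = 1.55 − 5·2.6925 + 5 = -6.913
ΔM = M_A − M_B = 9.421 − (-6.913) = 16.334; smaller M is more luminous → Star B.
L ratio = 10^(0.4 |ΔM|) = 10^6.533 = 3.416×10^6

Star B is more luminous, by a factor of 3.42×10^6.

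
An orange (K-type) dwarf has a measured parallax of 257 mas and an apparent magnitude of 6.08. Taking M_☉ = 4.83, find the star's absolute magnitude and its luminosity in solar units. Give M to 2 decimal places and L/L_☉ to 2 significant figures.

M ≈ 8.13; L/L_☉ ≈ 0.048

d = 1/p = 1000/257 mas = 3.891 pc
M = m − 5 log₁₀ d + 5 = 6.08 − 5·0.5901 + 5 = 8.130
M − M_☉ = 8.130 − 4.83 = 3.300
L/L_☉ = 10^(−0.4 × 3.300) = 0.04788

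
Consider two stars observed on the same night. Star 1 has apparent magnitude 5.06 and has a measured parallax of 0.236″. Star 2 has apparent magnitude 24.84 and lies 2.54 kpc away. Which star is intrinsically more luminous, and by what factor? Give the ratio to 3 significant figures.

Star 1 is more luminous, by a factor of 227.

Star 1: d = 1/p = 1/0.236″ = 4.237 pc
Star 1: M = m − 5 log₁₀ d + 5 = 5.06 − 5·0.6271 + 5 = 6.925
Star 2: d = 2.54 kpc = 2540 pc
Star 2: M = m − 5 log₁₀ d + 5 = 24.84 − 5·3.4048 + 5 = 12.816
ΔM = M_1 − M_2 = 6.925 − (12.816) = -5.891; smaller M is more luminous → Star 1.
L ratio = 10^(0.4 |ΔM|) = 10^2.357 = 227.3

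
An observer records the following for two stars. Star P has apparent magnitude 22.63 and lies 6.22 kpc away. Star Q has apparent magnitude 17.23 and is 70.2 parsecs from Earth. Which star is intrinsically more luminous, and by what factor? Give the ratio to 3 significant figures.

Star P is more luminous, by a factor of 54.3.

Star P: d = 6.22 kpc = 6220 pc
Star P: M = m − 5 log₁₀ d + 5 = 22.63 − 5·3.7938 + 5 = 8.661
Star Q: M = m − 5 log₁₀ d + 5 = 17.23 − 5·1.8463 + 5 = 12.998
ΔM = M_P − M_Q = 8.661 − (12.998) = -4.337; smaller M is more luminous → Star P.
L ratio = 10^(0.4 |ΔM|) = 10^1.735 = 54.31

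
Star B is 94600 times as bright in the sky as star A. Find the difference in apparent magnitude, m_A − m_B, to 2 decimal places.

m_A − m_B ≈ 12.44

Pogson: Δm = −2.5 log₁₀(ratio) = −2.5 log₁₀(94600) = −2.5 × 4.9759 = -12.440
Star B is brighter so has the smaller magnitude: m_A − m_B is positive.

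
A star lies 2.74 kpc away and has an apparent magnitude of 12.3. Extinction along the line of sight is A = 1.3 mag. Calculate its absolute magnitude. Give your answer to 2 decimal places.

M ≈ -1.19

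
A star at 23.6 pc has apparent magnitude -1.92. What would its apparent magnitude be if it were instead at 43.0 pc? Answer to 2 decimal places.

Flux ∝ 1/d², so Δm = 5 log₁₀(d₂/d₁) = 5 log₁₀(43.0/23.6) = 1.303
m₂ = m₁ + Δm = -1.92 + (1.303) = -0.617

m ≈ -0.62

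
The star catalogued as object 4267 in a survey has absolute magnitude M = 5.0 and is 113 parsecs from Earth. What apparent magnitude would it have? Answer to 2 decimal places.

m ≈ 10.27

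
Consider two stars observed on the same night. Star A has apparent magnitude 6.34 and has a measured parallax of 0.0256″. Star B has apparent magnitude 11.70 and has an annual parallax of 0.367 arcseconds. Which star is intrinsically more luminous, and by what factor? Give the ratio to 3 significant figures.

Star A is more luminous, by a factor of 28600.

Star A: d = 1/p = 1/0.0256″ = 39.06 pc
Star A: M = m − 5 log₁₀ d + 5 = 6.34 − 5·1.5918 + 5 = 3.381
Star B: d = 1/p = 1/0.367″ = 2.725 pc
Star B: M = m − 5 log₁₀ d + 5 = 11.70 − 5·0.4353 + 5 = 14.523
ΔM = M_A − M_B = 3.381 − (14.523) = -11.142; smaller M is more luminous → Star A.
L ratio = 10^(0.4 |ΔM|) = 10^4.457 = 28630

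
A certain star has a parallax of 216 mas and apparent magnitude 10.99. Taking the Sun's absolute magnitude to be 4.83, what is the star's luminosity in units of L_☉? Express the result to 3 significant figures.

L/L_☉ ≈ 7.36×10^-4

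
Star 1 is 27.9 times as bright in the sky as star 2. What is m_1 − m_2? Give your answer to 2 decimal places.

Pogson: Δm = −2.5 log₁₀(ratio) = −2.5 log₁₀(27.9) = −2.5 × 1.4456 = -3.614
Star 1 is brighter, so it has the smaller magnitude: the difference is negative.

m_1 − m_2 ≈ -3.61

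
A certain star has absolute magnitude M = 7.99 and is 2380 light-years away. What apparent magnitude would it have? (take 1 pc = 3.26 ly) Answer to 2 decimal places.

m ≈ 17.31

d = 2380 ly / 3.26 = 730.1 pc
m = M + 5 log₁₀ d − 5 = 7.99 + 5·2.8634 − 5 = 17.307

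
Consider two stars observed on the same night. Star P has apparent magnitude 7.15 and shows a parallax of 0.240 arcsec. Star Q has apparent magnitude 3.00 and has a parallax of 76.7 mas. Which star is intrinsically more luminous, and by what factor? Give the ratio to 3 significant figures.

Star P: d = 1/p = 1/0.240″ = 4.167 pc
Star P: M = m − 5 log₁₀ d + 5 = 7.15 − 5·0.6198 + 5 = 9.051
Star Q: p = 76.7 mas = 0.0767″ → d = 1/p = 13.04 pc
Star Q: M = m − 5 log₁₀ d + 5 = 3.00 − 5·1.1152 + 5 = 2.424
ΔM = M_P − M_Q = 9.051 − (2.424) = 6.627; smaller M is more luminous → Star Q.
L ratio = 10^(0.4 |ΔM|) = 10^2.651 = 447.5

Star Q is more luminous, by a factor of 448.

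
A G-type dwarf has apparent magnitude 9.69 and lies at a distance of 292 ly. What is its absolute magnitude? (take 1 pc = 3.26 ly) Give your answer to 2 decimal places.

M ≈ 4.93

d = 292 ly / 3.26 = 89.57 pc
5 log₁₀(d/10 pc) = 5 log₁₀(89.57) − 5 = 4.761
M = m − 5 log₁₀(d/10) = 9.69 − 4.761 = 4.929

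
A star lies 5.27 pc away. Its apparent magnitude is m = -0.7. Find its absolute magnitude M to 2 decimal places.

M ≈ 0.69

5 log₁₀(d/10 pc) = 5 log₁₀(5.270) − 5 = -1.391
M = m − 5 log₁₀(d/10) = -0.7 + 1.391 = 0.691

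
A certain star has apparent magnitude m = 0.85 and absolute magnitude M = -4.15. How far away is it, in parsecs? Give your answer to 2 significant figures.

d ≈ 100 pc

Distance modulus: m − M = 0.85 − (-4.15) = 5.000
m − M = 5 log₁₀ d − 5
log₁₀ d = (m − M)/5 + 1 = 2.0000
d = 10^2.0000 = 100.0 pc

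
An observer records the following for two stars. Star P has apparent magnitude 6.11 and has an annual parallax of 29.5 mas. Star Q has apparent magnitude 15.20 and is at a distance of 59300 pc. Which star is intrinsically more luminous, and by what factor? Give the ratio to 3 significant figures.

Star Q is more luminous, by a factor of 708.

Star P: p = 29.5 mas = 0.0295″ → d = 1/p = 33.90 pc
Star P: M = m − 5 log₁₀ d + 5 = 6.11 − 5·1.5302 + 5 = 3.459
Star Q: M = m − 5 log₁₀ d + 5 = 15.20 − 5·4.7731 + 5 = -3.665
ΔM = M_P − M_Q = 3.459 − (-3.665) = 7.124; smaller M is more luminous → Star Q.
L ratio = 10^(0.4 |ΔM|) = 10^2.850 = 707.5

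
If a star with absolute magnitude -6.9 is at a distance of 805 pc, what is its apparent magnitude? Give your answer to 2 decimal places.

m = M + 5 log₁₀ d − 5 = -6.9 + 5·2.9058 − 5 = 2.629

m ≈ 2.63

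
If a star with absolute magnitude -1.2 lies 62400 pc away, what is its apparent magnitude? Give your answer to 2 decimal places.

m = M + 5 log₁₀ d − 5 = -1.2 + 5·4.7952 − 5 = 17.776

m ≈ 17.78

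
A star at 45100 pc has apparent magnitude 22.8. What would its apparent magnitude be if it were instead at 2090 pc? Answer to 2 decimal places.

m ≈ 16.13

Flux ∝ 1/d², so Δm = 5 log₁₀(d₂/d₁) = 5 log₁₀(2090/45100) = -6.670
m₂ = m₁ + Δm = 22.8 + (-6.670) = 16.130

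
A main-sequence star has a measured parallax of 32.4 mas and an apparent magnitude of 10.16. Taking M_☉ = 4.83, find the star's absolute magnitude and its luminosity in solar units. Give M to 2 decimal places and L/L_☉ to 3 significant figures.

M ≈ 7.71; L/L_☉ ≈ 0.0703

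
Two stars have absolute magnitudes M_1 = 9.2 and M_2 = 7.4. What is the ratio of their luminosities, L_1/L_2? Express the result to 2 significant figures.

L_1/L_2 ≈ 0.19

ΔM = M_1 − M_2 = 1.8
L_1/L_2 = 10^(−0.4 ΔM) = 10^-0.720 = 0.1905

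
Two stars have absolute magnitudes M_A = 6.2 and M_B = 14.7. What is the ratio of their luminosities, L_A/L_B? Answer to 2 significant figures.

L_A/L_B ≈ 2500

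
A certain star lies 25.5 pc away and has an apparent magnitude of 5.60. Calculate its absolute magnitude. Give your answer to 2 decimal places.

5 log₁₀(d/10 pc) = 5 log₁₀(25.50) − 5 = 2.033
M = m − 5 log₁₀(d/10) = 5.60 − 2.033 = 3.567

M ≈ 3.57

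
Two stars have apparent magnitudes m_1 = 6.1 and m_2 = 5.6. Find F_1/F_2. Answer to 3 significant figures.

Δm = 6.1 − (5.6) = 0.5
Flux ratio = 10^(−0.4 Δm) = 10^(−0.4 × 0.5) = 10^-0.200 = 0.6310

F_1/F_2 ≈ 0.631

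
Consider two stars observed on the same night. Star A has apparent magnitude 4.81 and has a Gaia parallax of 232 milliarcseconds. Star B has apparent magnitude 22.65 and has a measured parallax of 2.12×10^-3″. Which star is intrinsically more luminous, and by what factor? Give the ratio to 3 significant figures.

Star A: p = 232 mas = 0.232″ → d = 1/p = 4.310 pc
Star A: M = m − 5 log₁₀ d + 5 = 4.81 − 5·0.6345 + 5 = 6.637
Star B: d = 1/p = 1/2.12×10^-3″ = 471.7 pc
Star B: M = m − 5 log₁₀ d + 5 = 22.65 − 5·2.6737 + 5 = 14.282
ΔM = M_A − M_B = 6.637 − (14.282) = -7.644; smaller M is more luminous → Star A.
L ratio = 10^(0.4 |ΔM|) = 10^3.058 = 1142

Star A is more luminous, by a factor of 1140.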